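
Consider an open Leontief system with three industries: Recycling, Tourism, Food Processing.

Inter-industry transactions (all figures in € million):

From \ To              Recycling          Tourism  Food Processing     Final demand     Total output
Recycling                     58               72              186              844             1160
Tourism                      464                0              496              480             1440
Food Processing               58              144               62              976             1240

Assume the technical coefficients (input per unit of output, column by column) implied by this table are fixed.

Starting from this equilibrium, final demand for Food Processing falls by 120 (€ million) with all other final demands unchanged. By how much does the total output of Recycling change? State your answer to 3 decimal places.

Δx_1 = -24.549

Technical coefficients a_ij = z_ij / X_j:
  a_11 = 58/1160 = 0.05, a_21 = 464/1160 = 0.40, a_31 = 58/1160 = 0.05
  a_12 = 72/1440 = 0.05, a_22 = 0/1440 = 0.00, a_32 = 144/1440 = 0.10
  a_13 = 186/1240 = 0.15, a_23 = 496/1240 = 0.40, a_33 = 62/1240 = 0.05
I − A =
  [   0.95    -0.05    -0.15]
  [  -0.40     1.00    -0.40]
  [  -0.05    -0.10     0.95]
Cofactors of I−A, C_ij = (−1)^(i+j)·(minor ij) (rows/columns in the sector order above):
  C_11 = (1.00)(0.95) − (-0.40)(-0.10) = 0.9100
  C_12 = −[(-0.40)(0.95) − (-0.40)(-0.05)] = 0.4000
  C_13 = (-0.40)(-0.10) − (1.00)(-0.05) = 0.0900
  C_21 = −[(-0.05)(0.95) − (-0.15)(-0.10)] = 0.0625
  C_22 = (0.95)(0.95) − (-0.15)(-0.05) = 0.8950
  C_23 = −[(0.95)(-0.10) − (-0.05)(-0.05)] = 0.0975
  C_31 = (-0.05)(-0.40) − (-0.15)(1.00) = 0.1700
  C_32 = −[(0.95)(-0.40) − (-0.15)(-0.40)] = 0.4400
  C_33 = (0.95)(1.00) − (-0.05)(-0.40) = 0.9300
det(I−A) = Σ_j (I−A)_1j·C_1j = (0.95)(0.9100) + (-0.05)(0.4000) + (-0.15)(0.0900) = 0.8310
adj(I−A) = Cᵀ =
  [ 0.9100   0.0625   0.1700]
  [ 0.4000   0.8950   0.4400]
  [ 0.0900   0.0975   0.9300]
(I − A)⁻¹ = adj(I−A) / det(I−A) ≈
  [   1.0951     0.0752     0.2046]
  [   0.4813     1.0770     0.5295]
  [   0.1083     0.1173     1.1191]
Δx = (I − A)⁻¹ Δd with Δd having -120 in the Food Processing component and 0 elsewhere.
So Δx_1 = L_13 · (-120), where L_13 = adj(I−A)_13 / det(I−A) = 0.1700 / 0.8310.
Δx_1 = 0.1700 × (-120) / 0.8310 = -20.40 / 0.8310 ≈ -24.549.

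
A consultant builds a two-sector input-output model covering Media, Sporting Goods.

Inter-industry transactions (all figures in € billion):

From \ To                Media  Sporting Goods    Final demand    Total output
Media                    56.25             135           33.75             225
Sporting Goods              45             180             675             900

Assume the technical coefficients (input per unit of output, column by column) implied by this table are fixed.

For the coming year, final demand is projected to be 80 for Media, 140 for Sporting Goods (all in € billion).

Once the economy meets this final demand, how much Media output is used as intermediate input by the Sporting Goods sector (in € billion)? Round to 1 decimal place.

Technical coefficients a_ij = z_ij / X_j:
  a_11 = 56.25/225 = 0.25, a_21 = 45/225 = 0.20
  a_12 = 135/900 = 0.15, a_22 = 180/900 = 0.20
I − A =
  [   0.75    -0.15]
  [  -0.20     0.80]
det(I−A) = (0.75)(0.80) − (-0.15)(-0.20) = 0.5700
adj(I−A) = [[0.80, 0.15], [0.20, 0.75]]
(I − A)⁻¹ = adj(I−A) / det(I−A) ≈
  [   1.4035     0.2632]
  [   0.3509     1.3158]
First solve x = (I − A)⁻¹ d = adj(I−A)·d / det(I−A); in particular x_2 = (0.20·80 + 0.75·140) / 0.5700 = 121.00 / 0.5700 ≈ 212.281.
Intermediate flow from 1 to 2: z_12 = a_12 · x_2 = 0.15 × 121.00 / 0.5700 = 18.15 / 0.5700 ≈ 31.8.

z_12 = 31.8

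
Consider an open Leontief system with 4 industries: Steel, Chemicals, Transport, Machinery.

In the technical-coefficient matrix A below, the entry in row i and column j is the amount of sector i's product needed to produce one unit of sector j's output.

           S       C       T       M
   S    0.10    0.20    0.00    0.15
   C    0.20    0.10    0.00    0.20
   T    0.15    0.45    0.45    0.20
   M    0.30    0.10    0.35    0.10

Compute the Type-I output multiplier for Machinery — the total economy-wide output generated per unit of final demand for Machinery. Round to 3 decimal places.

m_M = 3.721

I − A =
  [   0.90    -0.20     0.00    -0.15]
  [  -0.20     0.90     0.00    -0.20]
  [  -0.15    -0.45     0.55    -0.20]
  [  -0.30    -0.10    -0.35     0.90]
Compute the cofactors C_ij = (−1)^(i+j)·(3×3 minor ij) of I−A; the adjugate is their transpose:
adj(I−A) = Cᵀ =
  [ 0.340000   0.116875   0.061250   0.096250]
  [ 0.128500   0.349875   0.073500   0.115500]
  [ 0.284500   0.403500   0.619500   0.274750]
  [ 0.238250   0.234750   0.269500   0.423500]
det(I−A) = Σ_j (I−A)_1j·C_1j = (0.90)(0.340000) + (-0.20)(0.128500) + (0.00)(0.284500) + (-0.15)(0.238250) = 0.2445625
(I − A)⁻¹ = adj(I−A) / det(I−A) ≈
  [   1.3902     0.4779     0.2504     0.3936]
  [   0.5254     1.4306     0.3005     0.4723]
  [   1.1633     1.6499     2.5331     1.1234]
  [   0.9742     0.9599     1.1020     1.7317]
The output multiplier for sector j is the column-j sum of the Leontief inverse (I − A)⁻¹ = adj(I−A) / det(I−A).
Column M of adj(I−A): (0.096250, 0.115500, 0.274750, 0.423500); det(I−A) = 0.2445625.
m_M = (0.096250 + 0.115500 + 0.274750 + 0.423500) / 0.2445625 = 0.91 / 0.2445625 ≈ 3.721.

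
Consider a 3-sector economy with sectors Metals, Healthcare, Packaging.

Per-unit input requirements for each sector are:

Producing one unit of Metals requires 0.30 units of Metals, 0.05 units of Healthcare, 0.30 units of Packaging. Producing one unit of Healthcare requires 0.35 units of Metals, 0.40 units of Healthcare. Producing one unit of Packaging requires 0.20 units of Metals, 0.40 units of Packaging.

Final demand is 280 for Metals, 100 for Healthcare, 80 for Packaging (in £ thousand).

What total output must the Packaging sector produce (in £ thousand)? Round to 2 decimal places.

I − A =
  [   0.70    -0.35    -0.20]
  [  -0.05     0.60     0.00]
  [  -0.30     0.00     0.60]
Cofactors of I−A, C_ij = (−1)^(i+j)·(minor ij) (rows/columns in the sector order above):
  C_11 = (0.60)(0.60) − (0.00)(0.00) = 0.3600
  C_12 = −[(-0.05)(0.60) − (0.00)(-0.30)] = 0.0300
  C_13 = (-0.05)(0.00) − (0.60)(-0.30) = 0.1800
  C_21 = −[(-0.35)(0.60) − (-0.20)(0.00)] = 0.2100
  C_22 = (0.70)(0.60) − (-0.20)(-0.30) = 0.3600
  C_23 = −[(0.70)(0.00) − (-0.35)(-0.30)] = 0.1050
  C_31 = (-0.35)(0.00) − (-0.20)(0.60) = 0.1200
  C_32 = −[(0.70)(0.00) − (-0.20)(-0.05)] = 0.0100
  C_33 = (0.70)(0.60) − (-0.35)(-0.05) = 0.4025
det(I−A) = Σ_j (I−A)_1j·C_1j = (0.70)(0.3600) + (-0.35)(0.0300) + (-0.20)(0.1800) = 0.2055
adj(I−A) = Cᵀ =
  [ 0.3600   0.2100   0.1200]
  [ 0.0300   0.3600   0.0100]
  [ 0.1800   0.1050   0.4025]
(I − A)⁻¹ = adj(I−A) / det(I−A) ≈
  [   1.7518     1.0219     0.5839]
  [   0.1460     1.7518     0.0487]
  [   0.8759     0.5109     1.9586]
x = (I − A)⁻¹ d = adj(I−A)·d / det(I−A), with det(I−A) = 0.2055:
  x_M = (0.3600·280 + 0.2100·100 + 0.1200·80) / 0.2055 = 131.40 / 0.2055 ≈ 639.42
  x_H = (0.0300·280 + 0.3600·100 + 0.0100·80) / 0.2055 = 45.20 / 0.2055 ≈ 219.95
  x_P = (0.1800·280 + 0.1050·100 + 0.4025·80) / 0.2055 = 93.10 / 0.2055 ≈ 453.04

x_P = 453.04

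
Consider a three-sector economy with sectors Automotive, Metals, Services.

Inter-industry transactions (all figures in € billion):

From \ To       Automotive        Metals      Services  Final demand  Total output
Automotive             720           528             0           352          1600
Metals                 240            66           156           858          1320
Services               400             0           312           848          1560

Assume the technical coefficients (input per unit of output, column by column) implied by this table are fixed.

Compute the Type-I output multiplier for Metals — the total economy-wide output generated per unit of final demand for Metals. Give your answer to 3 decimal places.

Technical coefficients a_ij = z_ij / X_j:
  a_11 = 720/1600 = 0.45, a_21 = 240/1600 = 0.15, a_31 = 400/1600 = 0.25
  a_12 = 528/1320 = 0.40, a_22 = 66/1320 = 0.05, a_32 = 0/1320 = 0.00
  a_13 = 0/1560 = 0.00, a_23 = 156/1560 = 0.10, a_33 = 312/1560 = 0.20
I − A =
  [   0.55    -0.40     0.00]
  [  -0.15     0.95    -0.10]
  [  -0.25     0.00     0.80]
Cofactors of I−A, C_ij = (−1)^(i+j)·(minor ij) (rows/columns in the sector order above):
  C_11 = (0.95)(0.80) − (-0.10)(0.00) = 0.7600
  C_12 = −[(-0.15)(0.80) − (-0.10)(-0.25)] = 0.1450
  C_13 = (-0.15)(0.00) − (0.95)(-0.25) = 0.2375
  C_21 = −[(-0.40)(0.80) − (0.00)(0.00)] = 0.3200
  C_22 = (0.55)(0.80) − (0.00)(-0.25) = 0.4400
  C_23 = −[(0.55)(0.00) − (-0.40)(-0.25)] = 0.1000
  C_31 = (-0.40)(-0.10) − (0.00)(0.95) = 0.0400
  C_32 = −[(0.55)(-0.10) − (0.00)(-0.15)] = 0.0550
  C_33 = (0.55)(0.95) − (-0.40)(-0.15) = 0.4625
det(I−A) = Σ_j (I−A)_1j·C_1j = (0.55)(0.7600) + (-0.40)(0.1450) + (0.00)(0.2375) = 0.3600
adj(I−A) = Cᵀ =
  [ 0.7600   0.3200   0.0400]
  [ 0.1450   0.4400   0.0550]
  [ 0.2375   0.1000   0.4625]
(I − A)⁻¹ = adj(I−A) / det(I−A) ≈
  [   2.1111     0.8889     0.1111]
  [   0.4028     1.2222     0.1528]
  [   0.6597     0.2778     1.2847]
The output multiplier for sector j is the column-j sum of the Leontief inverse (I − A)⁻¹ = adj(I−A) / det(I−A).
Column 2 of adj(I−A): (0.3200, 0.4400, 0.1000); det(I−A) = 0.3600.
m_2 = (0.3200 + 0.4400 + 0.1000) / 0.3600 = 0.86 / 0.3600 ≈ 2.389.

m_2 = 2.389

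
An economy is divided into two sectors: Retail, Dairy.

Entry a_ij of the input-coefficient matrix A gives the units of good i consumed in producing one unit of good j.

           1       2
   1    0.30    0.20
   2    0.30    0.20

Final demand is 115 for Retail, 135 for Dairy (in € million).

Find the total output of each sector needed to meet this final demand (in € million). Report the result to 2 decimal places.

x_1 = 238.00, x_2 = 258.00

I − A =
  [   0.70    -0.20]
  [  -0.30     0.80]
det(I−A) = (0.70)(0.80) − (-0.20)(-0.30) = 0.5000
adj(I−A) = [[0.80, 0.20], [0.30, 0.70]]
(I − A)⁻¹ = adj(I−A) / det(I−A) ≈
  [   1.6000     0.4000]
  [   0.6000     1.4000]
x = (I − A)⁻¹ d = adj(I−A)·d / det(I−A), with det(I−A) = 0.5000:
  x_1 = (0.80·115 + 0.20·135) / 0.5000 = 119.00 / 0.5000 = 238.00
  x_2 = (0.30·115 + 0.70·135) / 0.5000 = 129.00 / 0.5000 = 258.00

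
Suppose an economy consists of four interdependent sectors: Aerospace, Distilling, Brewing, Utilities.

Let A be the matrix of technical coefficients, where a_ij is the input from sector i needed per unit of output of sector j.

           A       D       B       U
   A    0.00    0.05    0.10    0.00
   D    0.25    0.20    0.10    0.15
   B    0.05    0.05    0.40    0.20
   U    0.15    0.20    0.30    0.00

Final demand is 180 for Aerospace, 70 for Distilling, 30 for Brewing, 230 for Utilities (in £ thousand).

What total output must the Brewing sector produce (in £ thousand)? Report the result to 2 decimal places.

x_B = 214.42

I − A =
  [   1.00    -0.05    -0.10     0.00]
  [  -0.25     0.80    -0.10    -0.15]
  [  -0.05    -0.05     0.60    -0.20]
  [  -0.15    -0.20    -0.30     1.00]
Compute the cofactors C_ij = (−1)^(i+j)·(3×3 minor ij) of I−A; the adjugate is their transpose:
adj(I−A) = Cᵀ =
  [ 0.402750   0.036000   0.084250   0.022250]
  [ 0.158750   0.532000   0.172250   0.114250]
  [ 0.086125   0.094000   0.756375   0.165375]
  [ 0.118000   0.140000   0.274000   0.462000]
det(I−A) = Σ_j (I−A)_1j·C_1j = (1.00)(0.402750) + (-0.05)(0.158750) + (-0.10)(0.086125) + (0.00)(0.118000) = 0.3862
(I − A)⁻¹ = adj(I−A) / det(I−A) ≈
  [   1.0429     0.0932     0.2182     0.0576]
  [   0.4111     1.3775     0.4460     0.2958]
  [   0.2230     0.2434     1.9585     0.4282]
  [   0.3055     0.3625     0.7095     1.1963]
x = (I − A)⁻¹ d = adj(I−A)·d / det(I−A), with det(I−A) = 0.3862:
  x_A = (0.402750·180 + 0.036000·70 + 0.084250·30 + 0.022250·230) / 0.3862 = 82.66 / 0.3862 ≈ 214.03
  x_D = (0.158750·180 + 0.532000·70 + 0.172250·30 + 0.114250·230) / 0.3862 = 97.26 / 0.3862 ≈ 251.84
  x_B = (0.086125·180 + 0.094000·70 + 0.756375·30 + 0.165375·230) / 0.3862 = 82.81 / 0.3862 ≈ 214.42
  x_U = (0.118000·180 + 0.140000·70 + 0.274000·30 + 0.462000·230) / 0.3862 = 145.52 / 0.3862 ≈ 376.80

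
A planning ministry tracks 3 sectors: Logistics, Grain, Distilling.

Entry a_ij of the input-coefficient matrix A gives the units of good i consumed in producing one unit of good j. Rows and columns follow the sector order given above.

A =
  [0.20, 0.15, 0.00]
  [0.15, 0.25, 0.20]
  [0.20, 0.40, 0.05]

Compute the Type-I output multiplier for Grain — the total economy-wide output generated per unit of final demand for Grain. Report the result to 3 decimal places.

m_G = 2.617

I − A =
  [   0.80    -0.15     0.00]
  [  -0.15     0.75    -0.20]
  [  -0.20    -0.40     0.95]
Cofactors of I−A, C_ij = (−1)^(i+j)·(minor ij) (rows/columns in the sector order above):
  C_11 = (0.75)(0.95) − (-0.20)(-0.40) = 0.6325
  C_12 = −[(-0.15)(0.95) − (-0.20)(-0.20)] = 0.1825
  C_13 = (-0.15)(-0.40) − (0.75)(-0.20) = 0.2100
  C_21 = −[(-0.15)(0.95) − (0.00)(-0.40)] = 0.1425
  C_22 = (0.80)(0.95) − (0.00)(-0.20) = 0.7600
  C_23 = −[(0.80)(-0.40) − (-0.15)(-0.20)] = 0.3500
  C_31 = (-0.15)(-0.20) − (0.00)(0.75) = 0.0300
  C_32 = −[(0.80)(-0.20) − (0.00)(-0.15)] = 0.1600
  C_33 = (0.80)(0.75) − (-0.15)(-0.15) = 0.5775
det(I−A) = Σ_j (I−A)_1j·C_1j = (0.80)(0.6325) + (-0.15)(0.1825) + (0.00)(0.2100) = 0.478625
adj(I−A) = Cᵀ =
  [ 0.6325   0.1425   0.0300]
  [ 0.1825   0.7600   0.1600]
  [ 0.2100   0.3500   0.5775]
(I − A)⁻¹ = adj(I−A) / det(I−A) ≈
  [   1.3215     0.2977     0.0627]
  [   0.3813     1.5879     0.3343]
  [   0.4388     0.7313     1.2066]
The output multiplier for sector j is the column-j sum of the Leontief inverse (I − A)⁻¹ = adj(I−A) / det(I−A).
Column G of adj(I−A): (0.1425, 0.7600, 0.3500); det(I−A) = 0.478625.
m_G = (0.1425 + 0.7600 + 0.3500) / 0.478625 = 1.2525 / 0.478625 ≈ 2.617.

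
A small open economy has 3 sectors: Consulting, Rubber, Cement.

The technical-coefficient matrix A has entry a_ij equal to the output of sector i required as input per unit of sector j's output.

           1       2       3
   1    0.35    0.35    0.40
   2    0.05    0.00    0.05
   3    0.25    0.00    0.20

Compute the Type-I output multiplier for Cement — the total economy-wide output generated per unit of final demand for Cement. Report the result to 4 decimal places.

m_3 = 2.7451

I − A =
  [   0.65    -0.35    -0.40]
  [  -0.05     1.00    -0.05]
  [  -0.25     0.00     0.80]
Cofactors of I−A, C_ij = (−1)^(i+j)·(minor ij) (rows/columns in the sector order above):
  C_11 = (1.00)(0.80) − (-0.05)(0.00) = 0.8000
  C_12 = −[(-0.05)(0.80) − (-0.05)(-0.25)] = 0.0525
  C_13 = (-0.05)(0.00) − (1.00)(-0.25) = 0.2500
  C_21 = −[(-0.35)(0.80) − (-0.40)(0.00)] = 0.2800
  C_22 = (0.65)(0.80) − (-0.40)(-0.25) = 0.4200
  C_23 = −[(0.65)(0.00) − (-0.35)(-0.25)] = 0.0875
  C_31 = (-0.35)(-0.05) − (-0.40)(1.00) = 0.4175
  C_32 = −[(0.65)(-0.05) − (-0.40)(-0.05)] = 0.0525
  C_33 = (0.65)(1.00) − (-0.35)(-0.05) = 0.6325
det(I−A) = Σ_j (I−A)_1j·C_1j = (0.65)(0.8000) + (-0.35)(0.0525) + (-0.40)(0.2500) = 0.401625
adj(I−A) = Cᵀ =
  [ 0.8000   0.2800   0.4175]
  [ 0.0525   0.4200   0.0525]
  [ 0.2500   0.0875   0.6325]
(I − A)⁻¹ = adj(I−A) / det(I−A) ≈
  [   1.99191     0.69717     1.03953]
  [   0.13072     1.04575     0.13072]
  [   0.62247     0.21786     1.57485]
The output multiplier for sector j is the column-j sum of the Leontief inverse (I − A)⁻¹ = adj(I−A) / det(I−A).
Column 3 of adj(I−A): (0.4175, 0.0525, 0.6325); det(I−A) = 0.401625.
m_3 = (0.4175 + 0.0525 + 0.6325) / 0.401625 = 1.1025 / 0.401625 ≈ 2.7451.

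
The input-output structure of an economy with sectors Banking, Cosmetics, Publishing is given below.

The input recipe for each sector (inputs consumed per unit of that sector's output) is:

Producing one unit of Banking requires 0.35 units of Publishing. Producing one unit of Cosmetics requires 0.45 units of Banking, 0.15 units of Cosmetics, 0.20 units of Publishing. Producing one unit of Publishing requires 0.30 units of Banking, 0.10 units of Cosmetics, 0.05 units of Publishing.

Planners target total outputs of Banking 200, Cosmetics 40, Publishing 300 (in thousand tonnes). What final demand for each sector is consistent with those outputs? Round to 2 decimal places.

d_1 = 92.00, d_2 = 4.00, d_3 = 207.00

I − A =
  [   1.00    -0.45    -0.30]
  [   0.00     0.85    -0.10]
  [  -0.35    -0.20     0.95]
d = (I − A) x:
  d_1 = (+1.00)·200 + (-0.45)·40 + (-0.30)·300 = 92.00
  d_2 = (+0.00)·200 + (+0.85)·40 + (-0.10)·300 = 4.00
  d_3 = (-0.35)·200 + (-0.20)·40 + (+0.95)·300 = 207.00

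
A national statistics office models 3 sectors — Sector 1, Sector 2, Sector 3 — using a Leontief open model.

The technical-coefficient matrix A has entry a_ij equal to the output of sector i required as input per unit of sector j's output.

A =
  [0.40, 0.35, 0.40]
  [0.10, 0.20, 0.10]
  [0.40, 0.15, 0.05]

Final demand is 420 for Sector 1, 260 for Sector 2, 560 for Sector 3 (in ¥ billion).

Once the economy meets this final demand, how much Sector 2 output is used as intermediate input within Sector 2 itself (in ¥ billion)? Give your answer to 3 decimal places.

I − A =
  [   0.60    -0.35    -0.40]
  [  -0.10     0.80    -0.10]
  [  -0.40    -0.15     0.95]
Cofactors of I−A, C_ij = (−1)^(i+j)·(minor ij) (rows/columns in the sector order above):
  C_11 = (0.80)(0.95) − (-0.10)(-0.15) = 0.7450
  C_12 = −[(-0.10)(0.95) − (-0.10)(-0.40)] = 0.1350
  C_13 = (-0.10)(-0.15) − (0.80)(-0.40) = 0.3350
  C_21 = −[(-0.35)(0.95) − (-0.40)(-0.15)] = 0.3925
  C_22 = (0.60)(0.95) − (-0.40)(-0.40) = 0.4100
  C_23 = −[(0.60)(-0.15) − (-0.35)(-0.40)] = 0.2300
  C_31 = (-0.35)(-0.10) − (-0.40)(0.80) = 0.3550
  C_32 = −[(0.60)(-0.10) − (-0.40)(-0.10)] = 0.1000
  C_33 = (0.60)(0.80) − (-0.35)(-0.10) = 0.4450
det(I−A) = Σ_j (I−A)_1j·C_1j = (0.60)(0.7450) + (-0.35)(0.1350) + (-0.40)(0.3350) = 0.26575
adj(I−A) = Cᵀ =
  [ 0.7450   0.3925   0.3550]
  [ 0.1350   0.4100   0.1000]
  [ 0.3350   0.2300   0.4450]
(I − A)⁻¹ = adj(I−A) / det(I−A) ≈
  [   2.8034     1.4770     1.3358]
  [   0.5080     1.5428     0.3763]
  [   1.2606     0.8655     1.6745]
First solve x = (I − A)⁻¹ d = adj(I−A)·d / det(I−A); in particular x_2 = (0.1350·420 + 0.4100·260 + 0.1000·560) / 0.26575 = 219.30 / 0.26575 ≈ 825.21167.
Intermediate flow from 2 to 2: z_22 = a_22 · x_2 = 0.20 × 219.30 / 0.26575 = 43.86 / 0.26575 ≈ 165.042.

z_22 = 165.042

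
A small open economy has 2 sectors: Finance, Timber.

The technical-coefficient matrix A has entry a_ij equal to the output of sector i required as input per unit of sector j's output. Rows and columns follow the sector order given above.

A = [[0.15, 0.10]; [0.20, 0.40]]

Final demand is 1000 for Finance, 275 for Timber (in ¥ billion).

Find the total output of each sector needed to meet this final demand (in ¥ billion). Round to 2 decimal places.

I − A =
  [   0.85    -0.10]
  [  -0.20     0.60]
det(I−A) = (0.85)(0.60) − (-0.10)(-0.20) = 0.4900
adj(I−A) = [[0.60, 0.10], [0.20, 0.85]]
(I − A)⁻¹ = adj(I−A) / det(I−A) ≈
  [   1.2245     0.2041]
  [   0.4082     1.7347]
x = (I − A)⁻¹ d = adj(I−A)·d / det(I−A), with det(I−A) = 0.4900:
  x_F = (0.60·1000 + 0.10·275) / 0.4900 = 627.50 / 0.4900 ≈ 1280.61
  x_T = (0.20·1000 + 0.85·275) / 0.4900 = 433.75 / 0.4900 ≈ 885.20

x_F = 1280.61, x_T = 885.20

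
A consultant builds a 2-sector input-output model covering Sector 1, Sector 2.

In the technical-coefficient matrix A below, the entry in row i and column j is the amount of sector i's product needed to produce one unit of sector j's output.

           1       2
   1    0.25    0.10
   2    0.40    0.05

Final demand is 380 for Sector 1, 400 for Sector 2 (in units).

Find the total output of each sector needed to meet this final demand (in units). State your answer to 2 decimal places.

x_1 = 596.28, x_2 = 672.12

I − A =
  [   0.75    -0.10]
  [  -0.40     0.95]
det(I−A) = (0.75)(0.95) − (-0.10)(-0.40) = 0.6725
adj(I−A) = [[0.95, 0.10], [0.40, 0.75]]
(I − A)⁻¹ = adj(I−A) / det(I−A) ≈
  [   1.4126     0.1487]
  [   0.5948     1.1152]
x = (I − A)⁻¹ d = adj(I−A)·d / det(I−A), with det(I−A) = 0.6725:
  x_1 = (0.95·380 + 0.10·400) / 0.6725 = 401.00 / 0.6725 ≈ 596.28
  x_2 = (0.40·380 + 0.75·400) / 0.6725 = 452.00 / 0.6725 ≈ 672.12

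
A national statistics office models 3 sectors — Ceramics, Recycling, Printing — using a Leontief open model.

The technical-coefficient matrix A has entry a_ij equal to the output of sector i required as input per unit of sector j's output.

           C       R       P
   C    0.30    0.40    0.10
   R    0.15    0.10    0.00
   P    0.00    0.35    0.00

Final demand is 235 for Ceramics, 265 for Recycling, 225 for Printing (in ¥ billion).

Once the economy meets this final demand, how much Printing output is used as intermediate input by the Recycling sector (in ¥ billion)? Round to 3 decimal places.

I − A =
  [   0.70    -0.40    -0.10]
  [  -0.15     0.90     0.00]
  [   0.00    -0.35     1.00]
Cofactors of I−A, C_ij = (−1)^(i+j)·(minor ij) (rows/columns in the sector order above):
  C_11 = (0.90)(1.00) − (0.00)(-0.35) = 0.9000
  C_12 = −[(-0.15)(1.00) − (0.00)(0.00)] = 0.1500
  C_13 = (-0.15)(-0.35) − (0.90)(0.00) = 0.0525
  C_21 = −[(-0.40)(1.00) − (-0.10)(-0.35)] = 0.4350
  C_22 = (0.70)(1.00) − (-0.10)(0.00) = 0.7000
  C_23 = −[(0.70)(-0.35) − (-0.40)(0.00)] = 0.2450
  C_31 = (-0.40)(0.00) − (-0.10)(0.90) = 0.0900
  C_32 = −[(0.70)(0.00) − (-0.10)(-0.15)] = 0.0150
  C_33 = (0.70)(0.90) − (-0.40)(-0.15) = 0.5700
det(I−A) = Σ_j (I−A)_1j·C_1j = (0.70)(0.9000) + (-0.40)(0.1500) + (-0.10)(0.0525) = 0.56475
adj(I−A) = Cᵀ =
  [ 0.9000   0.4350   0.0900]
  [ 0.1500   0.7000   0.0150]
  [ 0.0525   0.2450   0.5700]
(I − A)⁻¹ = adj(I−A) / det(I−A) ≈
  [   1.5936     0.7703     0.1594]
  [   0.2656     1.2395     0.0266]
  [   0.0930     0.4338     1.0093]
First solve x = (I − A)⁻¹ d = adj(I−A)·d / det(I−A); in particular x_R = (0.1500·235 + 0.7000·265 + 0.0150·225) / 0.56475 = 224.125 / 0.56475 ≈ 396.85702.
Intermediate flow from P to R: z_PR = a_PR · x_R = 0.35 × 224.125 / 0.56475 = 78.44375 / 0.56475 ≈ 138.900.

z_PR = 138.900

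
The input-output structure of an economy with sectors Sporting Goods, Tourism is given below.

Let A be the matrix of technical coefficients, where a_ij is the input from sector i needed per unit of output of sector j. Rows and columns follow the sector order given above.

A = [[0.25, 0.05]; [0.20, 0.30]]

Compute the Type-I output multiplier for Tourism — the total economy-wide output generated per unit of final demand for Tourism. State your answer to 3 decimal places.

I − A =
  [   0.75    -0.05]
  [  -0.20     0.70]
det(I−A) = (0.75)(0.70) − (-0.05)(-0.20) = 0.5150
adj(I−A) = [[0.70, 0.05], [0.20, 0.75]]
(I − A)⁻¹ = adj(I−A) / det(I−A) ≈
  [   1.3592     0.0971]
  [   0.3883     1.4563]
The output multiplier for sector j is the column-j sum of the Leontief inverse (I − A)⁻¹ = adj(I−A) / det(I−A).
Column 2 of adj(I−A): (0.05, 0.75); det(I−A) = 0.5150.
m_2 = (0.05 + 0.75) / 0.5150 = 0.80 / 0.5150 ≈ 1.553.

m_2 = 1.553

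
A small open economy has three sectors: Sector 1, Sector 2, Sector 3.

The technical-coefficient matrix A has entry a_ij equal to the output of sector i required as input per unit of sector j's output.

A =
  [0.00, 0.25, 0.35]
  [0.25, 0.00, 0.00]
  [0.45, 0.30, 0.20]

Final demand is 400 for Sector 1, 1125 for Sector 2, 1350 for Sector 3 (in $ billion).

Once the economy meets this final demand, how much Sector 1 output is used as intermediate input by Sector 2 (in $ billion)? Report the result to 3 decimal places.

z_12 = 406.595

I − A =
  [   1.00    -0.25    -0.35]
  [  -0.25     1.00     0.00]
  [  -0.45    -0.30     0.80]
Cofactors of I−A, C_ij = (−1)^(i+j)·(minor ij) (rows/columns in the sector order above):
  C_11 = (1.00)(0.80) − (0.00)(-0.30) = 0.8000
  C_12 = −[(-0.25)(0.80) − (0.00)(-0.45)] = 0.2000
  C_13 = (-0.25)(-0.30) − (1.00)(-0.45) = 0.5250
  C_21 = −[(-0.25)(0.80) − (-0.35)(-0.30)] = 0.3050
  C_22 = (1.00)(0.80) − (-0.35)(-0.45) = 0.6425
  C_23 = −[(1.00)(-0.30) − (-0.25)(-0.45)] = 0.4125
  C_31 = (-0.25)(0.00) − (-0.35)(1.00) = 0.3500
  C_32 = −[(1.00)(0.00) − (-0.35)(-0.25)] = 0.0875
  C_33 = (1.00)(1.00) − (-0.25)(-0.25) = 0.9375
det(I−A) = Σ_j (I−A)_1j·C_1j = (1.00)(0.8000) + (-0.25)(0.2000) + (-0.35)(0.5250) = 0.56625
adj(I−A) = Cᵀ =
  [ 0.8000   0.3050   0.3500]
  [ 0.2000   0.6425   0.0875]
  [ 0.5250   0.4125   0.9375]
(I − A)⁻¹ = adj(I−A) / det(I−A) ≈
  [   1.4128     0.5386     0.6181]
  [   0.3532     1.1347     0.1545]
  [   0.9272     0.7285     1.6556]
First solve x = (I − A)⁻¹ d = adj(I−A)·d / det(I−A); in particular x_2 = (0.2000·400 + 0.6425·1125 + 0.0875·1350) / 0.56625 = 920.9375 / 0.56625 ≈ 1626.37969.
Intermediate flow from 1 to 2: z_12 = a_12 · x_2 = 0.25 × 920.9375 / 0.56625 = 230.234375 / 0.56625 ≈ 406.595.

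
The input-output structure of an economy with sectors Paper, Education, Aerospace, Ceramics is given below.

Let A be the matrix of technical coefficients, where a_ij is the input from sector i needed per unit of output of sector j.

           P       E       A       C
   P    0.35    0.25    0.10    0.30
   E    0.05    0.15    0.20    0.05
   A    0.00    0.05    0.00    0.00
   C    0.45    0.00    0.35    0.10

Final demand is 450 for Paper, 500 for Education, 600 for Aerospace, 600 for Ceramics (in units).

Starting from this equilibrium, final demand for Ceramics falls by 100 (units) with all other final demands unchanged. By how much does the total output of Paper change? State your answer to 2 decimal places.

I − A =
  [   0.65    -0.25    -0.10    -0.30]
  [  -0.05     0.85    -0.20    -0.05]
  [   0.00    -0.05     1.00     0.00]
  [  -0.45     0.00    -0.35     0.90]
Compute the cofactors C_ij = (−1)^(i+j)·(3×3 minor ij) of I−A; the adjugate is their transpose:
adj(I−A) = Cᵀ =
  [ 0.755125   0.234750   0.215125   0.264750]
  [ 0.067500   0.450000   0.113375   0.047500]
  [ 0.003375   0.022500   0.365625   0.002375]
  [ 0.378875   0.126125   0.249750   0.533250]
det(I−A) = Σ_j (I−A)_1j·C_1j = (0.65)(0.755125) + (-0.25)(0.067500) + (-0.10)(0.003375) + (-0.30)(0.378875) = 0.35995625
(I − A)⁻¹ = adj(I−A) / det(I−A) ≈
  [   2.0978     0.6522     0.5976     0.7355]
  [   0.1875     1.2502     0.3150     0.1320]
  [   0.0094     0.0625     1.0157     0.0066]
  [   1.0526     0.3504     0.6938     1.4814]
Δx = (I − A)⁻¹ Δd with Δd having -100 in the Ceramics component and 0 elsewhere.
So Δx_P = L_PC · (-100), where L_PC = adj(I−A)_PC / det(I−A) = 0.264750 / 0.35995625.
Δx_P = 0.264750 × (-100) / 0.35995625 = -26.475 / 0.35995625 ≈ -73.55.

Δx_P = -73.55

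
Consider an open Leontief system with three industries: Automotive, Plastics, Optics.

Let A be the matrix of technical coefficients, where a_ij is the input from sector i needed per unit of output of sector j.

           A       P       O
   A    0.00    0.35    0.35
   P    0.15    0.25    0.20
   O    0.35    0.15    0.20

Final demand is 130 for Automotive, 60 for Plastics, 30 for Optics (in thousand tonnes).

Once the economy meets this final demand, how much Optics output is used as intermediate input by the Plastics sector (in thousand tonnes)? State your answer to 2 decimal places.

I − A =
  [   1.00    -0.35    -0.35]
  [  -0.15     0.75    -0.20]
  [  -0.35    -0.15     0.80]
Cofactors of I−A, C_ij = (−1)^(i+j)·(minor ij) (rows/columns in the sector order above):
  C_11 = (0.75)(0.80) − (-0.20)(-0.15) = 0.5700
  C_12 = −[(-0.15)(0.80) − (-0.20)(-0.35)] = 0.1900
  C_13 = (-0.15)(-0.15) − (0.75)(-0.35) = 0.2850
  C_21 = −[(-0.35)(0.80) − (-0.35)(-0.15)] = 0.3325
  C_22 = (1.00)(0.80) − (-0.35)(-0.35) = 0.6775
  C_23 = −[(1.00)(-0.15) − (-0.35)(-0.35)] = 0.2725
  C_31 = (-0.35)(-0.20) − (-0.35)(0.75) = 0.3325
  C_32 = −[(1.00)(-0.20) − (-0.35)(-0.15)] = 0.2525
  C_33 = (1.00)(0.75) − (-0.35)(-0.15) = 0.6975
det(I−A) = Σ_j (I−A)_1j·C_1j = (1.00)(0.5700) + (-0.35)(0.1900) + (-0.35)(0.2850) = 0.40375
adj(I−A) = Cᵀ =
  [ 0.5700   0.3325   0.3325]
  [ 0.1900   0.6775   0.2525]
  [ 0.2850   0.2725   0.6975]
(I − A)⁻¹ = adj(I−A) / det(I−A) ≈
  [   1.4118     0.8235     0.8235]
  [   0.4706     1.6780     0.6254]
  [   0.7059     0.6749     1.7276]
First solve x = (I − A)⁻¹ d = adj(I−A)·d / det(I−A); in particular x_P = (0.1900·130 + 0.6775·60 + 0.2525·30) / 0.40375 = 72.925 / 0.40375 ≈ 180.6192.
Intermediate flow from O to P: z_OP = a_OP · x_P = 0.15 × 72.925 / 0.40375 = 10.93875 / 0.40375 ≈ 27.09.

z_OP = 27.09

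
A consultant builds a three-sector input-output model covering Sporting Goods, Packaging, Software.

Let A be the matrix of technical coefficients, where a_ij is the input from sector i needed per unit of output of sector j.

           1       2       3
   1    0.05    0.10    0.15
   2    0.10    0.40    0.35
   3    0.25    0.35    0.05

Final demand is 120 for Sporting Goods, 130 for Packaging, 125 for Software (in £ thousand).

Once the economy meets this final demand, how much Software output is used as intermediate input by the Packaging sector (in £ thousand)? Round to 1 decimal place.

I − A =
  [   0.95    -0.10    -0.15]
  [  -0.10     0.60    -0.35]
  [  -0.25    -0.35     0.95]
Cofactors of I−A, C_ij = (−1)^(i+j)·(minor ij) (rows/columns in the sector order above):
  C_11 = (0.60)(0.95) − (-0.35)(-0.35) = 0.4475
  C_12 = −[(-0.10)(0.95) − (-0.35)(-0.25)] = 0.1825
  C_13 = (-0.10)(-0.35) − (0.60)(-0.25) = 0.1850
  C_21 = −[(-0.10)(0.95) − (-0.15)(-0.35)] = 0.1475
  C_22 = (0.95)(0.95) − (-0.15)(-0.25) = 0.8650
  C_23 = −[(0.95)(-0.35) − (-0.10)(-0.25)] = 0.3575
  C_31 = (-0.10)(-0.35) − (-0.15)(0.60) = 0.1250
  C_32 = −[(0.95)(-0.35) − (-0.15)(-0.10)] = 0.3475
  C_33 = (0.95)(0.60) − (-0.10)(-0.10) = 0.5600
det(I−A) = Σ_j (I−A)_1j·C_1j = (0.95)(0.4475) + (-0.10)(0.1825) + (-0.15)(0.1850) = 0.379125
adj(I−A) = Cᵀ =
  [ 0.4475   0.1475   0.1250]
  [ 0.1825   0.8650   0.3475]
  [ 0.1850   0.3575   0.5600]
(I − A)⁻¹ = adj(I−A) / det(I−A) ≈
  [   1.1803     0.3891     0.3297]
  [   0.4814     2.2816     0.9166]
  [   0.4880     0.9430     1.4771]
First solve x = (I − A)⁻¹ d = adj(I−A)·d / det(I−A); in particular x_2 = (0.1825·120 + 0.8650·130 + 0.3475·125) / 0.379125 = 177.7875 / 0.379125 ≈ 468.942.
Intermediate flow from 3 to 2: z_32 = a_32 · x_2 = 0.35 × 177.7875 / 0.379125 = 62.225625 / 0.379125 ≈ 164.1.

z_32 = 164.1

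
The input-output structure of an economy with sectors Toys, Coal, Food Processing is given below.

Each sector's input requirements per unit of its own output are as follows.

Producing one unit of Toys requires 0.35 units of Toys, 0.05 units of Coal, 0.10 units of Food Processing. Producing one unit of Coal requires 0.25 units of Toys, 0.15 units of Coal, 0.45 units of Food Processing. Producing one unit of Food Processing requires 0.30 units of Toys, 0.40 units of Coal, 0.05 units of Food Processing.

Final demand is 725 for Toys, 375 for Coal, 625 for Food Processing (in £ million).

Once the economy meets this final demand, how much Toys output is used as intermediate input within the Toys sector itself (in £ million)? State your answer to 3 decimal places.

z_TT = 807.845

I − A =
  [   0.65    -0.25    -0.30]
  [  -0.05     0.85    -0.40]
  [  -0.10    -0.45     0.95]
Cofactors of I−A, C_ij = (−1)^(i+j)·(minor ij) (rows/columns in the sector order above):
  C_11 = (0.85)(0.95) − (-0.40)(-0.45) = 0.6275
  C_12 = −[(-0.05)(0.95) − (-0.40)(-0.10)] = 0.0875
  C_13 = (-0.05)(-0.45) − (0.85)(-0.10) = 0.1075
  C_21 = −[(-0.25)(0.95) − (-0.30)(-0.45)] = 0.3725
  C_22 = (0.65)(0.95) − (-0.30)(-0.10) = 0.5875
  C_23 = −[(0.65)(-0.45) − (-0.25)(-0.10)] = 0.3175
  C_31 = (-0.25)(-0.40) − (-0.30)(0.85) = 0.3550
  C_32 = −[(0.65)(-0.40) − (-0.30)(-0.05)] = 0.2750
  C_33 = (0.65)(0.85) − (-0.25)(-0.05) = 0.5400
det(I−A) = Σ_j (I−A)_1j·C_1j = (0.65)(0.6275) + (-0.25)(0.0875) + (-0.30)(0.1075) = 0.35375
adj(I−A) = Cᵀ =
  [ 0.6275   0.3725   0.3550]
  [ 0.0875   0.5875   0.2750]
  [ 0.1075   0.3175   0.5400]
(I − A)⁻¹ = adj(I−A) / det(I−A) ≈
  [   1.7739     1.0530     1.0035]
  [   0.2473     1.6608     0.7774]
  [   0.3039     0.8975     1.5265]
First solve x = (I − A)⁻¹ d = adj(I−A)·d / det(I−A); in particular x_T = (0.6275·725 + 0.3725·375 + 0.3550·625) / 0.35375 = 816.50 / 0.35375 ≈ 2308.12721.
Intermediate flow from T to T: z_TT = a_TT · x_T = 0.35 × 816.50 / 0.35375 = 285.775 / 0.35375 ≈ 807.845.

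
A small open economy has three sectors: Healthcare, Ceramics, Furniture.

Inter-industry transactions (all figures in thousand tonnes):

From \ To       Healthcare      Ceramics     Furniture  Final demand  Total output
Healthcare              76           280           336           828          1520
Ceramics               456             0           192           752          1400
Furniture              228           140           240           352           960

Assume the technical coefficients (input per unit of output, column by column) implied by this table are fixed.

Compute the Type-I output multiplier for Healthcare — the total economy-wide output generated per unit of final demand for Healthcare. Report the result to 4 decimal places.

Technical coefficients a_ij = z_ij / X_j:
  a_HH = 76/1520 = 0.05, a_CH = 456/1520 = 0.30, a_FH = 228/1520 = 0.15
  a_HC = 280/1400 = 0.20, a_CC = 0/1400 = 0.00, a_FC = 140/1400 = 0.10
  a_HF = 336/960 = 0.35, a_CF = 192/960 = 0.20, a_FF = 240/960 = 0.25
I − A =
  [   0.95    -0.20    -0.35]
  [  -0.30     1.00    -0.20]
  [  -0.15    -0.10     0.75]
Cofactors of I−A, C_ij = (−1)^(i+j)·(minor ij) (rows/columns in the sector order above):
  C_11 = (1.00)(0.75) − (-0.20)(-0.10) = 0.7300
  C_12 = −[(-0.30)(0.75) − (-0.20)(-0.15)] = 0.2550
  C_13 = (-0.30)(-0.10) − (1.00)(-0.15) = 0.1800
  C_21 = −[(-0.20)(0.75) − (-0.35)(-0.10)] = 0.1850
  C_22 = (0.95)(0.75) − (-0.35)(-0.15) = 0.6600
  C_23 = −[(0.95)(-0.10) − (-0.20)(-0.15)] = 0.1250
  C_31 = (-0.20)(-0.20) − (-0.35)(1.00) = 0.3900
  C_32 = −[(0.95)(-0.20) − (-0.35)(-0.30)] = 0.2950
  C_33 = (0.95)(1.00) − (-0.20)(-0.30) = 0.8900
det(I−A) = Σ_j (I−A)_1j·C_1j = (0.95)(0.7300) + (-0.20)(0.2550) + (-0.35)(0.1800) = 0.5795
adj(I−A) = Cᵀ =
  [ 0.7300   0.1850   0.3900]
  [ 0.2550   0.6600   0.2950]
  [ 0.1800   0.1250   0.8900]
(I − A)⁻¹ = adj(I−A) / det(I−A) ≈
  [   1.25971     0.31924     0.67299]
  [   0.44003     1.13891     0.50906]
  [   0.31061     0.21570     1.53581]
The output multiplier for sector j is the column-j sum of the Leontief inverse (I − A)⁻¹ = adj(I−A) / det(I−A).
Column H of adj(I−A): (0.7300, 0.2550, 0.1800); det(I−A) = 0.5795.
m_H = (0.7300 + 0.2550 + 0.1800) / 0.5795 = 1.165 / 0.5795 ≈ 2.0104.

m_H = 2.0104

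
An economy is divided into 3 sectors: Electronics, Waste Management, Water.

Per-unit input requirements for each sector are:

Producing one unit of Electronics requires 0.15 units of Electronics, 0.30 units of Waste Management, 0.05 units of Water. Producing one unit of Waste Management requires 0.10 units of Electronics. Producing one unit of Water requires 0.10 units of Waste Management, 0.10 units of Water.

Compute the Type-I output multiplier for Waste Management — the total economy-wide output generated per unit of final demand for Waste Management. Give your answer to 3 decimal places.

I − A =
  [   0.85    -0.10     0.00]
  [  -0.30     1.00    -0.10]
  [  -0.05     0.00     0.90]
Cofactors of I−A, C_ij = (−1)^(i+j)·(minor ij) (rows/columns in the sector order above):
  C_11 = (1.00)(0.90) − (-0.10)(0.00) = 0.9000
  C_12 = −[(-0.30)(0.90) − (-0.10)(-0.05)] = 0.2750
  C_13 = (-0.30)(0.00) − (1.00)(-0.05) = 0.0500
  C_21 = −[(-0.10)(0.90) − (0.00)(0.00)] = 0.0900
  C_22 = (0.85)(0.90) − (0.00)(-0.05) = 0.7650
  C_23 = −[(0.85)(0.00) − (-0.10)(-0.05)] = 0.0050
  C_31 = (-0.10)(-0.10) − (0.00)(1.00) = 0.0100
  C_32 = −[(0.85)(-0.10) − (0.00)(-0.30)] = 0.0850
  C_33 = (0.85)(1.00) − (-0.10)(-0.30) = 0.8200
det(I−A) = Σ_j (I−A)_1j·C_1j = (0.85)(0.9000) + (-0.10)(0.2750) + (0.00)(0.0500) = 0.7375
adj(I−A) = Cᵀ =
  [ 0.9000   0.0900   0.0100]
  [ 0.2750   0.7650   0.0850]
  [ 0.0500   0.0050   0.8200]
(I − A)⁻¹ = adj(I−A) / det(I−A) ≈
  [   1.2203     0.1220     0.0136]
  [   0.3729     1.0373     0.1153]
  [   0.0678     0.0068     1.1119]
The output multiplier for sector j is the column-j sum of the Leontief inverse (I − A)⁻¹ = adj(I−A) / det(I−A).
Column 2 of adj(I−A): (0.0900, 0.7650, 0.0050); det(I−A) = 0.7375.
m_2 = (0.0900 + 0.7650 + 0.0050) / 0.7375 = 0.86 / 0.7375 ≈ 1.166.

m_2 = 1.166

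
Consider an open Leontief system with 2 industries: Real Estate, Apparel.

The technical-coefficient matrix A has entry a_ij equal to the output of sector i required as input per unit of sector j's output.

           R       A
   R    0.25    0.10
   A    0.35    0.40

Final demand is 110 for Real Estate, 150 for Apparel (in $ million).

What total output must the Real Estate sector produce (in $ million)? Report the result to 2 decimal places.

x_R = 195.18

I − A =
  [   0.75    -0.10]
  [  -0.35     0.60]
det(I−A) = (0.75)(0.60) − (-0.10)(-0.35) = 0.4150
adj(I−A) = [[0.60, 0.10], [0.35, 0.75]]
(I − A)⁻¹ = adj(I−A) / det(I−A) ≈
  [   1.4458     0.2410]
  [   0.8434     1.8072]
x = (I − A)⁻¹ d = adj(I−A)·d / det(I−A), with det(I−A) = 0.4150:
  x_R = (0.60·110 + 0.10·150) / 0.4150 = 81.00 / 0.4150 ≈ 195.18
  x_A = (0.35·110 + 0.75·150) / 0.4150 = 151.00 / 0.4150 ≈ 363.86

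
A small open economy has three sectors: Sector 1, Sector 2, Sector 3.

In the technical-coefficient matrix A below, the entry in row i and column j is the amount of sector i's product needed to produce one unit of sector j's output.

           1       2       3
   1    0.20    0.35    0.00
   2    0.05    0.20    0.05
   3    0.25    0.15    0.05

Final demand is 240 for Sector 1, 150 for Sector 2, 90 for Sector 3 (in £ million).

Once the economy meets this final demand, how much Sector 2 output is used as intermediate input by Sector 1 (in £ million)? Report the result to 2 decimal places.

I − A =
  [   0.80    -0.35     0.00]
  [  -0.05     0.80    -0.05]
  [  -0.25    -0.15     0.95]
Cofactors of I−A, C_ij = (−1)^(i+j)·(minor ij) (rows/columns in the sector order above):
  C_11 = (0.80)(0.95) − (-0.05)(-0.15) = 0.7525
  C_12 = −[(-0.05)(0.95) − (-0.05)(-0.25)] = 0.0600
  C_13 = (-0.05)(-0.15) − (0.80)(-0.25) = 0.2075
  C_21 = −[(-0.35)(0.95) − (0.00)(-0.15)] = 0.3325
  C_22 = (0.80)(0.95) − (0.00)(-0.25) = 0.7600
  C_23 = −[(0.80)(-0.15) − (-0.35)(-0.25)] = 0.2075
  C_31 = (-0.35)(-0.05) − (0.00)(0.80) = 0.0175
  C_32 = −[(0.80)(-0.05) − (0.00)(-0.05)] = 0.0400
  C_33 = (0.80)(0.80) − (-0.35)(-0.05) = 0.6225
det(I−A) = Σ_j (I−A)_1j·C_1j = (0.80)(0.7525) + (-0.35)(0.0600) + (0.00)(0.2075) = 0.5810
adj(I−A) = Cᵀ =
  [ 0.7525   0.3325   0.0175]
  [ 0.0600   0.7600   0.0400]
  [ 0.2075   0.2075   0.6225]
(I − A)⁻¹ = adj(I−A) / det(I−A) ≈
  [   1.2952     0.5723     0.0301]
  [   0.1033     1.3081     0.0688]
  [   0.3571     0.3571     1.0714]
First solve x = (I − A)⁻¹ d = adj(I−A)·d / det(I−A); in particular x_1 = (0.7525·240 + 0.3325·150 + 0.0175·90) / 0.5810 = 232.05 / 0.5810 ≈ 399.3976.
Intermediate flow from 2 to 1: z_21 = a_21 · x_1 = 0.05 × 232.05 / 0.5810 = 11.6025 / 0.5810 ≈ 19.97.

z_21 = 19.97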